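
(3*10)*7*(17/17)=210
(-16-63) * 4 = -316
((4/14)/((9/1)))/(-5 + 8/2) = -2/63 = -0.03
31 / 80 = 0.39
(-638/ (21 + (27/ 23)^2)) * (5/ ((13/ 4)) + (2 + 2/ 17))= -136350808/ 1308099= -104.24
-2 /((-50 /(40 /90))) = 4 /225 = 0.02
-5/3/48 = -5/144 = -0.03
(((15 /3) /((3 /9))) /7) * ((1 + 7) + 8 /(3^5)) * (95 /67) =927200 /37989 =24.41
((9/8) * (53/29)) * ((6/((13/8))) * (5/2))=7155/377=18.98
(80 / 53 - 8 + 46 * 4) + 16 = 10256 / 53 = 193.51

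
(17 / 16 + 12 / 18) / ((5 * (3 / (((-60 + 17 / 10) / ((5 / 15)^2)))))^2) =84632361 / 40000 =2115.81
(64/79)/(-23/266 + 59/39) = 663936/1168963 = 0.57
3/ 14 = 0.21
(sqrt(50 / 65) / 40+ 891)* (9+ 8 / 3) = 7* sqrt(130) / 312+ 10395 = 10395.26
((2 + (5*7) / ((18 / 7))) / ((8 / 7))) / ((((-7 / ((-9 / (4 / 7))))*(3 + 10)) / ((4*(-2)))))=-1967 / 104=-18.91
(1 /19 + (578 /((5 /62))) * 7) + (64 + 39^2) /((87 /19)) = 417519716 /8265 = 50516.60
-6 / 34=-3 / 17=-0.18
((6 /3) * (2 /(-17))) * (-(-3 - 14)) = -4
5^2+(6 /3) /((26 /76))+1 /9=30.96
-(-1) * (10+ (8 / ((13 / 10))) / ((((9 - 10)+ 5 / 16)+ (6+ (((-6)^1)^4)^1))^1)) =2708010 / 270673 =10.00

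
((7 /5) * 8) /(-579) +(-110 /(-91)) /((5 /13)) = 63298 /20265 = 3.12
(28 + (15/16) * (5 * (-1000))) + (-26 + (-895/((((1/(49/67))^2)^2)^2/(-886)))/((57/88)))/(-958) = -105636939692899857684535/22173731600657938446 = -4764.06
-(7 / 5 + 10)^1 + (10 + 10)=43 / 5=8.60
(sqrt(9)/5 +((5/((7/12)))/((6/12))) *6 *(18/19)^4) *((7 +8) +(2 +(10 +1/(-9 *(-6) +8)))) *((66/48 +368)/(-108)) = -41868365423825/5429694144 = -7711.00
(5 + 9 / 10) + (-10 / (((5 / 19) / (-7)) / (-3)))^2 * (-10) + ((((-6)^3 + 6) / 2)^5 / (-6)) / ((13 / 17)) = 180392632471 / 65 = 2775271268.78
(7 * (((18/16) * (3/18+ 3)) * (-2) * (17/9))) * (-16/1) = 1507.33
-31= -31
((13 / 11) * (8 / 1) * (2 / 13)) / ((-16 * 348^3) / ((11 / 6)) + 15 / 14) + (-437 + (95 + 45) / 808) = -4998015250487285 / 11441642364366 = -436.83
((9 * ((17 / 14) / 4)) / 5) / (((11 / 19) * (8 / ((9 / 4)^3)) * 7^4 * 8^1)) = 2119203 / 30290247680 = 0.00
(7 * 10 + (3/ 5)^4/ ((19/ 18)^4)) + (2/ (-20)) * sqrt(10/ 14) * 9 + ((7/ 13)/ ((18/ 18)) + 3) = 77977337228/ 1058858125 - 9 * sqrt(35)/ 70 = 72.88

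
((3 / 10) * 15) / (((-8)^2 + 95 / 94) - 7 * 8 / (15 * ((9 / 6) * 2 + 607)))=1935225 / 27955193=0.07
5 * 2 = 10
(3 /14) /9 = 1 /42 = 0.02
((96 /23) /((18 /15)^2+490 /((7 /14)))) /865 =60 /12203593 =0.00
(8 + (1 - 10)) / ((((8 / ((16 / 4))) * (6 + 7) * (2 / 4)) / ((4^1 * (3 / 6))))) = -2 / 13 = -0.15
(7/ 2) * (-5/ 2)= -35/ 4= -8.75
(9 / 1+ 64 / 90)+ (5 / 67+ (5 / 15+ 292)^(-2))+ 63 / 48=411775949051 / 37102782960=11.10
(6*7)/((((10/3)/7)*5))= 441/25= 17.64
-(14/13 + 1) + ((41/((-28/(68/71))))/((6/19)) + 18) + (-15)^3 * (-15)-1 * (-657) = 1988443127/38766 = 51293.48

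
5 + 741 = 746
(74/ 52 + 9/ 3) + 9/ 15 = 653/ 130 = 5.02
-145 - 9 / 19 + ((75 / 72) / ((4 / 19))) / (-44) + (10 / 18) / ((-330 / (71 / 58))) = -277237199 / 1904256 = -145.59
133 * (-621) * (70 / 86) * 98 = -283293990 / 43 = -6588232.33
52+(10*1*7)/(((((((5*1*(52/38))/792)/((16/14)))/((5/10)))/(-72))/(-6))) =26003620/13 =2000278.46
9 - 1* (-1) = 10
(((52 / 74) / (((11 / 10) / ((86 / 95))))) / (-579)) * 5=-22360 / 4477407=-0.00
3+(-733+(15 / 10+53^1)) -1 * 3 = -1357 / 2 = -678.50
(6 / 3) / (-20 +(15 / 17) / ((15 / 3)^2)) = -170 / 1697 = -0.10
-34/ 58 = -17/ 29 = -0.59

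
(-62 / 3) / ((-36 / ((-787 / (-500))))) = 24397 / 27000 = 0.90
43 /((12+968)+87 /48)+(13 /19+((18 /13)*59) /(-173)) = 171706759 /671261279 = 0.26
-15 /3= -5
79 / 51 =1.55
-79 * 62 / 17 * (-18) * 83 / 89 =4836.49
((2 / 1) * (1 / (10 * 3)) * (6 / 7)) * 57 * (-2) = -228 / 35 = -6.51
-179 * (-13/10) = 2327/10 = 232.70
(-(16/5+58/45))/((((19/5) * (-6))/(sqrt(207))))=101 * sqrt(23)/171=2.83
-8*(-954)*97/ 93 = 246768/ 31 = 7960.26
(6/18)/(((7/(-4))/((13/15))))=-52/315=-0.17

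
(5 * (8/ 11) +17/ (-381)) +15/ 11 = 1888/ 381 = 4.96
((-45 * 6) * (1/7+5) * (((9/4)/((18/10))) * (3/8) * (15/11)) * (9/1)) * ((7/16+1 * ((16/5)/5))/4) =-42416865/19712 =-2151.83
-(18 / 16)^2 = -81 / 64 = -1.27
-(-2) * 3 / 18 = 1 / 3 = 0.33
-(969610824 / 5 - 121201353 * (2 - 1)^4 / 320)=-61933891383 / 320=-193543410.57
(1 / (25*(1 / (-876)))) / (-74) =438 / 925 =0.47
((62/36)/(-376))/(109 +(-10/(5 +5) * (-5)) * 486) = -31/17183952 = -0.00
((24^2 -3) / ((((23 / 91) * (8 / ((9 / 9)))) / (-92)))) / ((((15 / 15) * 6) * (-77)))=2483 / 44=56.43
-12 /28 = -3 /7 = -0.43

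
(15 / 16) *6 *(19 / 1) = 855 / 8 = 106.88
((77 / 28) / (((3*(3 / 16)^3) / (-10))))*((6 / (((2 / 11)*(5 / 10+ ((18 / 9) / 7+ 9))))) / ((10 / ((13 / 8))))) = -2818816 / 3699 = -762.05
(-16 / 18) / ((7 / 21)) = -8 / 3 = -2.67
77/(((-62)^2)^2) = 0.00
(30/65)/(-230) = -3/1495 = -0.00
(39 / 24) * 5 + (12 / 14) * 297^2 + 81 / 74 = 156678287 / 2072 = 75616.93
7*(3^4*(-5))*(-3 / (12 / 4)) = 2835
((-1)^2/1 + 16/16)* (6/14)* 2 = 12/7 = 1.71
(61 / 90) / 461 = 61 / 41490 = 0.00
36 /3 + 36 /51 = 216 /17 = 12.71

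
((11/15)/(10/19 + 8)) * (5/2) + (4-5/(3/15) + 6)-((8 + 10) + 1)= -32839/972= -33.78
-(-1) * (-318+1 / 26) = -8267 / 26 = -317.96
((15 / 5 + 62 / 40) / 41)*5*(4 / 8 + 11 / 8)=1.04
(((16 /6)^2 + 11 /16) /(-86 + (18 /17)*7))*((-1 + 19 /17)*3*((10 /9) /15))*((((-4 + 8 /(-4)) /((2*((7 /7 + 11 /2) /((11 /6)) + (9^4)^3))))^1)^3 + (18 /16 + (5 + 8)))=-2202028101123818663884753719685386070489 /60090540790068362532332644646082004548000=-0.04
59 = 59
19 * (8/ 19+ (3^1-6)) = -49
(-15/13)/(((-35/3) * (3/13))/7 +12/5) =-75/131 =-0.57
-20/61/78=-10/2379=-0.00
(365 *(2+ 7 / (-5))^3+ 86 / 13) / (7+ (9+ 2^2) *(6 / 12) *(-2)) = -27773 / 1950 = -14.24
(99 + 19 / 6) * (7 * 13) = 55783 / 6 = 9297.17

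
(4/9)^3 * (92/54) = 2944/19683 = 0.15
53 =53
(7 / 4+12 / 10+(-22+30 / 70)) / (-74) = 2607 / 10360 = 0.25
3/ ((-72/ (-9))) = 0.38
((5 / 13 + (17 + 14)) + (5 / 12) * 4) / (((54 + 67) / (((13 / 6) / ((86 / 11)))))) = 1289 / 17028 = 0.08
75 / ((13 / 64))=4800 / 13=369.23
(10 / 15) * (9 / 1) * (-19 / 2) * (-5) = 285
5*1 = 5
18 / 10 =9 / 5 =1.80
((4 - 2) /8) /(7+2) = 1 /36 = 0.03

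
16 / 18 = 8 / 9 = 0.89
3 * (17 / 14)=51 / 14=3.64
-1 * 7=-7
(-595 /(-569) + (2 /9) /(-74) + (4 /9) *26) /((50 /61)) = 72805879 /4736925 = 15.37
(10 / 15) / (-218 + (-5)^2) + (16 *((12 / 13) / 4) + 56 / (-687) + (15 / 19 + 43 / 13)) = 19409414 / 2519229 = 7.70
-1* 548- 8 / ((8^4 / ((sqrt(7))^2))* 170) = -47697927 / 87040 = -548.00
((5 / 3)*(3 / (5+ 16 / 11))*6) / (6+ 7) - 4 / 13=46 / 923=0.05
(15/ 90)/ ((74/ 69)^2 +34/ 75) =39675/ 381716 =0.10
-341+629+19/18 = 5203/18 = 289.06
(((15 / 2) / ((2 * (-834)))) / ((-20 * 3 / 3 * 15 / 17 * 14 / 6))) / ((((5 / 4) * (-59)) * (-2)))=17 / 22962800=0.00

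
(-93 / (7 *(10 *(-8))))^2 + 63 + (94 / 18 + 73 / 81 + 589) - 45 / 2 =16146553369 / 25401600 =635.65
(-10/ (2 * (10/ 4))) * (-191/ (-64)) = -191/ 32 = -5.97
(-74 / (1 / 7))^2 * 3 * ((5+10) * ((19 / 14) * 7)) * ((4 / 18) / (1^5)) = 25490780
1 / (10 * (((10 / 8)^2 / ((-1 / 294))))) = -4 / 18375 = -0.00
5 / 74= 0.07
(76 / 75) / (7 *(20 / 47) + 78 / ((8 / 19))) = 14288 / 2654025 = 0.01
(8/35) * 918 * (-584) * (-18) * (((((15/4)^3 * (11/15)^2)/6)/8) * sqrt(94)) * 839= 30614374197 * sqrt(94)/28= 10600620367.30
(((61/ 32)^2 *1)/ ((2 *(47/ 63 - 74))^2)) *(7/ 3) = 34460181/ 87237529600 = 0.00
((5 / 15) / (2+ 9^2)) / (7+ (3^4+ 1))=1 / 22161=0.00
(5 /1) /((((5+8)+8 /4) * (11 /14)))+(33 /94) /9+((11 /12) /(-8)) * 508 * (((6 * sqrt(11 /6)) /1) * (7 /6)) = 479 /1034- 9779 * sqrt(66) /144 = -551.24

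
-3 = -3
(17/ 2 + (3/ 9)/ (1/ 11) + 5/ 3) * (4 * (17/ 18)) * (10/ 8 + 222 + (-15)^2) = 2529923/ 108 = 23425.21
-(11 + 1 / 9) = -100 / 9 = -11.11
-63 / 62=-1.02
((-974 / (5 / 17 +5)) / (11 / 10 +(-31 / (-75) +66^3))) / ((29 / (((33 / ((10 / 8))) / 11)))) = -0.00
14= 14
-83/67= -1.24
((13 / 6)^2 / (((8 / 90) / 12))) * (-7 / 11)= -17745 / 44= -403.30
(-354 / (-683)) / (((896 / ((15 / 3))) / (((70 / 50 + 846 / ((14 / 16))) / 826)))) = 101667 / 29986432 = 0.00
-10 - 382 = -392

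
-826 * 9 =-7434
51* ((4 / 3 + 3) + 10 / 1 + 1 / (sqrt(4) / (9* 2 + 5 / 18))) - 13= 14209 / 12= 1184.08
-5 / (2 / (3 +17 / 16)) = -325 / 32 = -10.16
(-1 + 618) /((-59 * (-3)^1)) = 617 /177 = 3.49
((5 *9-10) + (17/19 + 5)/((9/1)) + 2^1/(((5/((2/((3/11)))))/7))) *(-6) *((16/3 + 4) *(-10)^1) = 5380592/171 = 31465.45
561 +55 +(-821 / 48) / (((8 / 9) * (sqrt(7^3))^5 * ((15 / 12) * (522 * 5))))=616- 821 * sqrt(7) / 802460299200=616.00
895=895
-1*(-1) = 1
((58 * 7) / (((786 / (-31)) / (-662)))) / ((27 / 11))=4318.69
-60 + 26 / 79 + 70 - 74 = -5030 / 79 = -63.67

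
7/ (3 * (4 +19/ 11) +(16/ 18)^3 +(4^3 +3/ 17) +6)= 954261/ 12004688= 0.08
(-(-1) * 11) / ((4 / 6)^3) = 297 / 8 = 37.12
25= 25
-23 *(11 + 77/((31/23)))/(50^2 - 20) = -3036/4805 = -0.63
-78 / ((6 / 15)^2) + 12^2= -687 / 2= -343.50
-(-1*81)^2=-6561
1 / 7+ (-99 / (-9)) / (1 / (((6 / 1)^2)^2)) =99793 / 7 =14256.14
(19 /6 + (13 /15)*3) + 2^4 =653 /30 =21.77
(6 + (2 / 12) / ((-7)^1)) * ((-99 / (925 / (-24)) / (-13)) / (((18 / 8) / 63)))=-397584 / 12025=-33.06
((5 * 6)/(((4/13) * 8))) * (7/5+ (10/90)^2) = 17.21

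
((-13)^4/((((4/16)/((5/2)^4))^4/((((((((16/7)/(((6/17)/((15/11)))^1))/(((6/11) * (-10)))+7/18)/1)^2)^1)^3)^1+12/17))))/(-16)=-1236649179158568551177978515625/278632736372293632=-4438276690884.69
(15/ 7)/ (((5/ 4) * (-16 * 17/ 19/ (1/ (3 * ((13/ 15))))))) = -285/ 6188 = -0.05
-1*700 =-700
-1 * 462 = -462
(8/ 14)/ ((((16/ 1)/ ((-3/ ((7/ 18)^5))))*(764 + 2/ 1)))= -708588/ 45059567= -0.02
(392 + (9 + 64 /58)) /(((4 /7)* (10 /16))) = 163254 /145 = 1125.89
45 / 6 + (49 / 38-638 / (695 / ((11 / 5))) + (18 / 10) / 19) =453238 / 66025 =6.86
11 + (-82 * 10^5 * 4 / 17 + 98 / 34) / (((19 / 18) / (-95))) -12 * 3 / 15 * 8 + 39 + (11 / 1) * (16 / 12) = 173646844.88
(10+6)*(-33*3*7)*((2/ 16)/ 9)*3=-462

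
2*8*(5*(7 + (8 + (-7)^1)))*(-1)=-640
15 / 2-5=2.50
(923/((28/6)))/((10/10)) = 197.79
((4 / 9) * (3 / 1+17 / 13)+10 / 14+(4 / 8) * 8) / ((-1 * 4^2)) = -5429 / 13104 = -0.41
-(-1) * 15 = 15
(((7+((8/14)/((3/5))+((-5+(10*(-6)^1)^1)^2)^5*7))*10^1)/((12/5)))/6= 2473779089575561525525/378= 6544389125861273877.05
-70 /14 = -5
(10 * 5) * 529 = 26450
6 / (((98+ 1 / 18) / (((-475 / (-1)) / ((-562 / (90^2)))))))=-418.91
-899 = -899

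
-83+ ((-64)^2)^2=16777133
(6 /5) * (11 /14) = 33 /35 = 0.94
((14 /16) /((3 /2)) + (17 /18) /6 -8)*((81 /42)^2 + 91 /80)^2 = -362483521 /2116800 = -171.24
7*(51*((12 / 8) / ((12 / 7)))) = 2499 / 8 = 312.38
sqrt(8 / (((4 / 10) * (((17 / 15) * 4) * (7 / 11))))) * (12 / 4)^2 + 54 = 45 * sqrt(3927) / 119 + 54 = 77.70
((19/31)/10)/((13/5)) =19/806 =0.02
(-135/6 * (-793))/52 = 2745/8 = 343.12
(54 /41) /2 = 27 /41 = 0.66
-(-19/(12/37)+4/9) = 2093/36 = 58.14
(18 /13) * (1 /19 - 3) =-1008 /247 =-4.08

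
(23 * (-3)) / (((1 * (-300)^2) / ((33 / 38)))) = -253 / 380000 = -0.00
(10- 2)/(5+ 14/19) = 152/109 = 1.39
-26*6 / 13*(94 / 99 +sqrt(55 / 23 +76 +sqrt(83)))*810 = -9720*sqrt(529*sqrt(83) +41469) / 23- 101520 / 11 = -100152.27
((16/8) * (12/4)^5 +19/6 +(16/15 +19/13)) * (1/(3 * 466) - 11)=-2948708897/545220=-5408.29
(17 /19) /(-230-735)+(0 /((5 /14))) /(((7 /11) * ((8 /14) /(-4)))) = -17 /18335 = -0.00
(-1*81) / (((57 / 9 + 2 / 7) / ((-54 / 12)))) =55.07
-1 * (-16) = 16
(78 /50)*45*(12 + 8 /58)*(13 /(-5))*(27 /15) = -14455584 /3625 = -3987.75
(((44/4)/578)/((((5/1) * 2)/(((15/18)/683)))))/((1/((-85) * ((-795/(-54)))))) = -14575/5015952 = -0.00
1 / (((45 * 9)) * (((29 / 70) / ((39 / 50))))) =91 / 19575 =0.00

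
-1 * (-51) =51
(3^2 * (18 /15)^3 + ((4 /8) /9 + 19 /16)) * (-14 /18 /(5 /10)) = -2116177 /81000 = -26.13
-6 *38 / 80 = -57 / 20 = -2.85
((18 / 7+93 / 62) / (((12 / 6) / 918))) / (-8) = -26163 / 112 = -233.60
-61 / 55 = -1.11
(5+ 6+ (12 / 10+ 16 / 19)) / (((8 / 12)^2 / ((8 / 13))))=22302 / 1235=18.06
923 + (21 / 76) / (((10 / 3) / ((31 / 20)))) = 14031553 / 15200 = 923.13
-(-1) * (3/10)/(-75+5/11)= -33/8200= -0.00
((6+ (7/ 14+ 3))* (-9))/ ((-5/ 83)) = 14193/ 10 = 1419.30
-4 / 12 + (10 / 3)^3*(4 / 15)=773 / 81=9.54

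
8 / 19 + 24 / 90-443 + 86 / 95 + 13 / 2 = -247897 / 570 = -434.91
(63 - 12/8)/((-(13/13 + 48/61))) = -7503/218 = -34.42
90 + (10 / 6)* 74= 640 / 3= 213.33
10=10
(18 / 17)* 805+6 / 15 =72484 / 85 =852.75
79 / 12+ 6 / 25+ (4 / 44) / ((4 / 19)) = 11971 / 1650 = 7.26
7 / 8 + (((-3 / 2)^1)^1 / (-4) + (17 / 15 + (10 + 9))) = 1283 / 60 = 21.38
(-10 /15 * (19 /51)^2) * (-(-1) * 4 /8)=-361 /7803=-0.05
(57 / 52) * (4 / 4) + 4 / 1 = 265 / 52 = 5.10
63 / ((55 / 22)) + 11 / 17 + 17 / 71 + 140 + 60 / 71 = 1007432 / 6035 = 166.93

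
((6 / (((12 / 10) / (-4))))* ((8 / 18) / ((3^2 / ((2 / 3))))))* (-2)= 1.32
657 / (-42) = -219 / 14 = -15.64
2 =2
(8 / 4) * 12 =24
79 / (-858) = -79 / 858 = -0.09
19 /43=0.44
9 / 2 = 4.50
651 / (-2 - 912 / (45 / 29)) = -9765 / 8846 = -1.10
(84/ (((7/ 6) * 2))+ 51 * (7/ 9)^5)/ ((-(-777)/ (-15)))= -4971535/ 5097897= -0.98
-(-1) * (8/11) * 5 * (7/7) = 40/11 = 3.64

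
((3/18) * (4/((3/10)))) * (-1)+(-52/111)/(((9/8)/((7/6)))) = -8116/2997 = -2.71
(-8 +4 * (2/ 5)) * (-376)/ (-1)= -12032/ 5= -2406.40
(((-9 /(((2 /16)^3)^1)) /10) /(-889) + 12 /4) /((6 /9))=46917 /8890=5.28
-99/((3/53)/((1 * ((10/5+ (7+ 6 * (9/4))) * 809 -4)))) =-63658353/2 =-31829176.50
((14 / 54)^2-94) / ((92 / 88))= -1506494 / 16767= -89.85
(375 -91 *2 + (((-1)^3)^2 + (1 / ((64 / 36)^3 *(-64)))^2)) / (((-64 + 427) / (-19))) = -253300001346275 / 24945170055168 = -10.15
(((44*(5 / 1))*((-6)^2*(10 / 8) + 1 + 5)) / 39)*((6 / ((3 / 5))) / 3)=37400 / 39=958.97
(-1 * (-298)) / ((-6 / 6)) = -298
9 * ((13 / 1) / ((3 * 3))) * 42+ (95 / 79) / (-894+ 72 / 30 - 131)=220543667 / 403927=546.00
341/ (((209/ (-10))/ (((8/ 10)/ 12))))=-62/ 57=-1.09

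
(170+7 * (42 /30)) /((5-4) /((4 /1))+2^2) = 3596 /85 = 42.31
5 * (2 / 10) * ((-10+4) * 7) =-42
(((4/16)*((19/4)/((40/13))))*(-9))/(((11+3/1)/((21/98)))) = -6669/125440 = -0.05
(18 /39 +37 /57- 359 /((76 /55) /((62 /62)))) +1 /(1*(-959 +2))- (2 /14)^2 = -3995422127 /15443428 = -258.71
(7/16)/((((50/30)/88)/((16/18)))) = 308/15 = 20.53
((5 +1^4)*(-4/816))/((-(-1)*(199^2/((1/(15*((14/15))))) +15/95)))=-0.00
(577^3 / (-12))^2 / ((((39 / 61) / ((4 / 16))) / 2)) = 2251047783394666429 / 11232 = 200413798379154.77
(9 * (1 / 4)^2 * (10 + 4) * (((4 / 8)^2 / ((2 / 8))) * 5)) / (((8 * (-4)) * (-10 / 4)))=63 / 128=0.49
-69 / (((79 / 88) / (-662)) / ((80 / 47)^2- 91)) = -782302988016 / 174511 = -4482829.09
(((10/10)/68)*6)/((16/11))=33/544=0.06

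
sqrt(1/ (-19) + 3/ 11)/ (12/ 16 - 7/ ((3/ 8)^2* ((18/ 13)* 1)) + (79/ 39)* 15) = -4212* sqrt(9614)/ 4239565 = -0.10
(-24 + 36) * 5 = 60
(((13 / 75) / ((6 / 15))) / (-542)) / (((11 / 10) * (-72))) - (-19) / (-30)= -4077943 / 6438960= -0.63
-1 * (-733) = 733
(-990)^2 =980100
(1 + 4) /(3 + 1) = 5 /4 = 1.25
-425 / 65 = -85 / 13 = -6.54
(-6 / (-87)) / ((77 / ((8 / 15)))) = 16 / 33495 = 0.00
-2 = -2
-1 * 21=-21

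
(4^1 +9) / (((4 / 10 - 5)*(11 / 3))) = -195 / 253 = -0.77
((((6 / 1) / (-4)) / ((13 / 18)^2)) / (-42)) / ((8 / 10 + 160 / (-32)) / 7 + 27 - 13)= 405 / 79261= 0.01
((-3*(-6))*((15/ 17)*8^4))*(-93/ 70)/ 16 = -642816/ 119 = -5401.82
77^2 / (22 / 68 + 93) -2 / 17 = 3420616 / 53941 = 63.41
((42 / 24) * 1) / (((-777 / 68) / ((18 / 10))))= -51 / 185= -0.28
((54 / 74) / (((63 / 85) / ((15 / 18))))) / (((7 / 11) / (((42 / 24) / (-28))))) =-4675 / 58016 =-0.08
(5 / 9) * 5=25 / 9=2.78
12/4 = 3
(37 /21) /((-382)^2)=37 /3064404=0.00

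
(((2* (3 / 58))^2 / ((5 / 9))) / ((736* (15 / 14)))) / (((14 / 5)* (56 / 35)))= 27 / 4951808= 0.00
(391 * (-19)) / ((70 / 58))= -215441 / 35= -6155.46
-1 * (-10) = 10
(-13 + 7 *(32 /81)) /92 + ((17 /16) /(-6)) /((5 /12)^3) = -2383937 /931500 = -2.56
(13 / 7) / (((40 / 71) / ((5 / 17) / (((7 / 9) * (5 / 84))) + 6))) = 2769 / 68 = 40.72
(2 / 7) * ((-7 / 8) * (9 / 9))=-1 / 4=-0.25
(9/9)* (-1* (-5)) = 5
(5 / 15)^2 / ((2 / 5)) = 5 / 18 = 0.28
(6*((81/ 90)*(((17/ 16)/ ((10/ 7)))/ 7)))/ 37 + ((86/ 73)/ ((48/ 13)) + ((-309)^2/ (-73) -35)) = -8703427979/ 6482400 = -1342.62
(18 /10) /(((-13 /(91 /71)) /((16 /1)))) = -1008 /355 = -2.84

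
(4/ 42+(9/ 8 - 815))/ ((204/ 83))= -11347345/ 34272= -331.10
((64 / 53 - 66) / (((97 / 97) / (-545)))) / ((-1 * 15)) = -374306 / 159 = -2354.13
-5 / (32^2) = -5 / 1024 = -0.00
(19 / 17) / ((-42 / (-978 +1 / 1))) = 18563 / 714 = 26.00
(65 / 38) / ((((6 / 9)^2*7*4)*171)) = 65 / 80864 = 0.00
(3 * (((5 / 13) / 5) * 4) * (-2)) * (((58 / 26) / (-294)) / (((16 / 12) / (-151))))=-13137 / 8281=-1.59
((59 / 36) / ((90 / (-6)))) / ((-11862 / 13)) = 767 / 6405480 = 0.00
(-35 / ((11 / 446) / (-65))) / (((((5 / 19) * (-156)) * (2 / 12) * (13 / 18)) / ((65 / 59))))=-13346550 / 649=-20564.79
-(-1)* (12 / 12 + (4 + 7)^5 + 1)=161053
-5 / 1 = -5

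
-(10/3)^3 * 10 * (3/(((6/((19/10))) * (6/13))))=-61750/81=-762.35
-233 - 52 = -285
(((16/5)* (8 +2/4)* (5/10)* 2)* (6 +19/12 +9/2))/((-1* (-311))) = 986/933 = 1.06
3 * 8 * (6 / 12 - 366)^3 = -1171853673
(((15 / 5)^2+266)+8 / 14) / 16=1929 / 112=17.22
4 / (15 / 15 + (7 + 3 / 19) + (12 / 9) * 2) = 228 / 617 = 0.37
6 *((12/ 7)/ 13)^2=864/ 8281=0.10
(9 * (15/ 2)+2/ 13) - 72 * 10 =-16961/ 26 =-652.35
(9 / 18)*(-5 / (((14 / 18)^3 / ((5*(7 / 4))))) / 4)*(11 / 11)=-18225 / 1568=-11.62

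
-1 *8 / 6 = -4 / 3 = -1.33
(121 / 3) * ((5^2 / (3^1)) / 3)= 3025 / 27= 112.04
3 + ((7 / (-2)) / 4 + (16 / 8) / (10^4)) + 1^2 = 3.13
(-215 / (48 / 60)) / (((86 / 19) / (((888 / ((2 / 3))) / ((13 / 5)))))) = -790875 / 26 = -30418.27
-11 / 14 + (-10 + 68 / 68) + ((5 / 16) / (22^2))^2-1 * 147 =-65816565585 / 419786752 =-156.79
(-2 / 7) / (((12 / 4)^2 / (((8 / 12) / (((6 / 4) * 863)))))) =-8 / 489321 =-0.00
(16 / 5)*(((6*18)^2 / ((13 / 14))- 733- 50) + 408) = 2534736 / 65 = 38995.94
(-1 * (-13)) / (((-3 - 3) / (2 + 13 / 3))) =-247 / 18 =-13.72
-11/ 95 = -0.12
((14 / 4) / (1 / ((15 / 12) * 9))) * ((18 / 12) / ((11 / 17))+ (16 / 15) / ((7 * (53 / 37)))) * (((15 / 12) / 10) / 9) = 296839 / 223872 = 1.33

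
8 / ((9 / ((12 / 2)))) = 5.33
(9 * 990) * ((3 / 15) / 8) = 891 / 4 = 222.75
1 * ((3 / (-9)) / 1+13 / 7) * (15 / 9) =160 / 63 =2.54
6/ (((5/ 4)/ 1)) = 24/ 5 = 4.80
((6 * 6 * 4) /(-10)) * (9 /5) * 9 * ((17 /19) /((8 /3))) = -37179 /475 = -78.27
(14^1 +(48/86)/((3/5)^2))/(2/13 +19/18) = 156468/12169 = 12.86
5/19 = 0.26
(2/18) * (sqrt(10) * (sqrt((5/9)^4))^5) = 9765625 * sqrt(10)/31381059609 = 0.00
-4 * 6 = -24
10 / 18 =5 / 9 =0.56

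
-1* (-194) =194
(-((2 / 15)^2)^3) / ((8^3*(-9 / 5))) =1 / 164025000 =0.00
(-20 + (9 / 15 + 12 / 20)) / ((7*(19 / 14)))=-188 / 95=-1.98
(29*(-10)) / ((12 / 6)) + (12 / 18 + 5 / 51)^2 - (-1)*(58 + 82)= -1276 / 289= -4.42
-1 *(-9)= 9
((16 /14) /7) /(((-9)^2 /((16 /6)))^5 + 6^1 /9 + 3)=786432 /124551443250073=0.00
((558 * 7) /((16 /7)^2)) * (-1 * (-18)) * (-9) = -7751457 /64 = -121116.52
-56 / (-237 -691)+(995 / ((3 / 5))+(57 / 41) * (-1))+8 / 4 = 23670661 / 14268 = 1659.00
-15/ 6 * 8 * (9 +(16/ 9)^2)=-19700/ 81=-243.21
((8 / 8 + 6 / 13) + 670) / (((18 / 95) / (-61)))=-216173.31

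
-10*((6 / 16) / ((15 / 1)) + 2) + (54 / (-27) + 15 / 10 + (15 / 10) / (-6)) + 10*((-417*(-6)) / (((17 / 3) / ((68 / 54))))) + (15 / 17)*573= 102758 / 17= 6044.59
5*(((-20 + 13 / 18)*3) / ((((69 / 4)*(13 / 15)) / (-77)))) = 1335950 / 897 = 1489.35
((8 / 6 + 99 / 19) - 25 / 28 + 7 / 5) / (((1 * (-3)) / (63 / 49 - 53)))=10184327 / 83790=121.55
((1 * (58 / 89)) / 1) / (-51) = -58 / 4539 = -0.01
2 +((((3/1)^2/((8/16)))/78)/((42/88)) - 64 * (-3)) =17698/91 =194.48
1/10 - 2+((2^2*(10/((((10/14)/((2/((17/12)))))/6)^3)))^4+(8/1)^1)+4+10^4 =9013974578922675330235123826214708779937/455173622835750781250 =19803376396824656142.31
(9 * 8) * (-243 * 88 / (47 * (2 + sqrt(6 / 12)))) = -12100.91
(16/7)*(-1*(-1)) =16/7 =2.29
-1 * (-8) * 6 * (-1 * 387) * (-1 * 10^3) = 18576000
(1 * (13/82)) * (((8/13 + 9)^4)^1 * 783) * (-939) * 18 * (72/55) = -23263358203125000/990847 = -23478254668.10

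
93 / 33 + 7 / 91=414 / 143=2.90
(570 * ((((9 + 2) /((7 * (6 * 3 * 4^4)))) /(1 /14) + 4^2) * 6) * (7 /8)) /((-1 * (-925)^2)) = -39235 /700928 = -0.06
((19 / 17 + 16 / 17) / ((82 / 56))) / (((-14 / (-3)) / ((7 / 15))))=98 / 697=0.14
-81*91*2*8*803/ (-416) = 455301/ 2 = 227650.50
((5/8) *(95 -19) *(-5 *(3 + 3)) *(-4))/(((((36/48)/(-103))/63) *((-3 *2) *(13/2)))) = 16438800/13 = 1264523.08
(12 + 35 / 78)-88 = -5893 / 78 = -75.55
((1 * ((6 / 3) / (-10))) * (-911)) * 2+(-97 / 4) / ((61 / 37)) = 349.69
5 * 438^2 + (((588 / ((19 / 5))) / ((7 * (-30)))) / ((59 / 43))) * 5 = 1075282610 / 1121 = 959217.31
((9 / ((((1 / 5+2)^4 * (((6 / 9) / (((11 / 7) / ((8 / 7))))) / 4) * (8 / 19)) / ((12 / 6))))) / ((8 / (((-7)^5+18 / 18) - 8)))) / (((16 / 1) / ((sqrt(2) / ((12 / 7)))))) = -6289486875 * sqrt(2) / 5451776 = -1631.52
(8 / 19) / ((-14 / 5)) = -20 / 133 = -0.15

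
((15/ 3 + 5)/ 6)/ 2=5/ 6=0.83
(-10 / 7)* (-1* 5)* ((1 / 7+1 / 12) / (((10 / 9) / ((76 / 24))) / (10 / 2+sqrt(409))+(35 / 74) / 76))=-8949190 / 1134007+4942090* sqrt(409) / 1134007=80.25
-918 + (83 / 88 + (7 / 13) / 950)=-498328367 / 543400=-917.06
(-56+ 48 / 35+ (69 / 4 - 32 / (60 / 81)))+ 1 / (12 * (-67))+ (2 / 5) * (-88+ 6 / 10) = -4064113 / 35175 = -115.54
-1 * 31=-31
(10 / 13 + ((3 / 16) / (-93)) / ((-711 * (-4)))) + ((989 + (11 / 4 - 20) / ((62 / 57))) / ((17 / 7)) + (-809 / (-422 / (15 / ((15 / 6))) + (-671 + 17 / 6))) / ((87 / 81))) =173372452470677 / 430745095872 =402.49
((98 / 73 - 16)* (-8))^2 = 73273600 / 5329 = 13749.97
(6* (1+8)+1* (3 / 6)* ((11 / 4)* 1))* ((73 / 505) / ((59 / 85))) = 549763 / 47672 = 11.53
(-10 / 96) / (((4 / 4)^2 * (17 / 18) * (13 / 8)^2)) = -120 / 2873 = -0.04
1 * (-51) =-51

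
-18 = -18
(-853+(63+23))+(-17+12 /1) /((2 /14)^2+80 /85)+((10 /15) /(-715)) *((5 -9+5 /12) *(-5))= -58967993 /76362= -772.22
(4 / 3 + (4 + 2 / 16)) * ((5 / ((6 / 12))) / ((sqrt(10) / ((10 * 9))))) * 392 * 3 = 577710 * sqrt(10) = 1826879.43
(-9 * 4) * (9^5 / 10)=-1062882 / 5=-212576.40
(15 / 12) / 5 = 1 / 4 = 0.25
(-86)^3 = -636056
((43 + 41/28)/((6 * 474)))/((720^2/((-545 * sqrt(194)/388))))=-9047 * sqrt(194)/213561556992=-0.00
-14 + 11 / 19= -255 / 19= -13.42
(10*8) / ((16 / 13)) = 65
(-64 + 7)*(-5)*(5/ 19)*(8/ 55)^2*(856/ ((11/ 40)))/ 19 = 6574080/ 25289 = 259.96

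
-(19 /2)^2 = -361 /4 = -90.25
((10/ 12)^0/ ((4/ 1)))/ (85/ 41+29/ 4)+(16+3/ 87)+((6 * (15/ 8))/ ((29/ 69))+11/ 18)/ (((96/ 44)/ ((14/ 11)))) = 613583017/ 19155312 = 32.03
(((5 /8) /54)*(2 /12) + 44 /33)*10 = 17305 /1296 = 13.35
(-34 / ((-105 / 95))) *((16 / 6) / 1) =5168 / 63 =82.03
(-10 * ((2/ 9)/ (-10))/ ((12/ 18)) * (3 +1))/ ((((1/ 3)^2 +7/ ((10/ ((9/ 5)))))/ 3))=1800/ 617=2.92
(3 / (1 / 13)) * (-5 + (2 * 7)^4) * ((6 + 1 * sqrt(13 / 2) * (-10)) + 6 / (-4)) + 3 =13482267 / 2-7490145 * sqrt(26) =-31451262.01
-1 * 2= -2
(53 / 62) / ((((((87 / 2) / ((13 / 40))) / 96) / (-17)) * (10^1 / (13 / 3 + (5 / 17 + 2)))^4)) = -2.01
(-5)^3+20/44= -1370/11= -124.55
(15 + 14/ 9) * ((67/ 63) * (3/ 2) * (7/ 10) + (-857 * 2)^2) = 26263906223/ 540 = 48636863.38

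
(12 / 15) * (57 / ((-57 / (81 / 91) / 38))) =-12312 / 455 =-27.06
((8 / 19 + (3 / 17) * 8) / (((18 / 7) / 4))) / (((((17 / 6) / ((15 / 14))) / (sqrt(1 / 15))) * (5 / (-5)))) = -0.28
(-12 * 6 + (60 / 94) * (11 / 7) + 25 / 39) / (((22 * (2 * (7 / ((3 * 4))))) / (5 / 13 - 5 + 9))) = -4677819 / 389207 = -12.02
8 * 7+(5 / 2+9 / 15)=591 / 10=59.10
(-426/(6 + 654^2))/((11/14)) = -0.00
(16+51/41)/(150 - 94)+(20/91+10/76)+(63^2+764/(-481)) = 83262603693/20983144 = 3968.07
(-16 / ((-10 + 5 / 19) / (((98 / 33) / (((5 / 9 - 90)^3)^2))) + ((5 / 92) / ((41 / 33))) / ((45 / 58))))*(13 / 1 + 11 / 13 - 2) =44435199186 / 393600822508114436059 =0.00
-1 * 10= -10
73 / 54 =1.35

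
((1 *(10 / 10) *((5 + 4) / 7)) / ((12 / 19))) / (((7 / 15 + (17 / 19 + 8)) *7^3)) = 16245 / 25623472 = 0.00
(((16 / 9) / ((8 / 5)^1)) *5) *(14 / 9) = 8.64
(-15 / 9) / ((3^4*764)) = -5 / 185652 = -0.00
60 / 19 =3.16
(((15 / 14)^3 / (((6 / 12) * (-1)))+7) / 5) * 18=56061 / 3430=16.34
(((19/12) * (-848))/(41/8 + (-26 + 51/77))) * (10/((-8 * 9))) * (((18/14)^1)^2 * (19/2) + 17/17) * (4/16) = -90665245/2353239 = -38.53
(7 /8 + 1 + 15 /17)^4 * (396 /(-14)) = -1957763671875 /1197357056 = -1635.07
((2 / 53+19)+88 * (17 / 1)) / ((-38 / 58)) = -2328613 / 1007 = -2312.43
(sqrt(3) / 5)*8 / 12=0.23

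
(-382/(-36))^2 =36481/324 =112.60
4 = 4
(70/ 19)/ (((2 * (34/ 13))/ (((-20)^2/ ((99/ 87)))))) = 2639000/ 10659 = 247.58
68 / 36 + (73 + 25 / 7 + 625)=44318 / 63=703.46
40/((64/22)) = 55/4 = 13.75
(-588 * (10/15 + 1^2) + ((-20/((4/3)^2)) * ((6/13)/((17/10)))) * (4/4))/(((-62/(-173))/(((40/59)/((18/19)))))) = -7141171850/3637881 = -1963.00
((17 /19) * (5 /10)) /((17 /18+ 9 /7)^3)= 17003196 /421572779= 0.04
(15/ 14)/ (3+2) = 3/ 14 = 0.21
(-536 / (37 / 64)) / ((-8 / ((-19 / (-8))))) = 10184 / 37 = 275.24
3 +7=10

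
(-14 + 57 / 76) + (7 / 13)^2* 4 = -8173 / 676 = -12.09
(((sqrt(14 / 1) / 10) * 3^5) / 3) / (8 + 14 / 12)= 243 * sqrt(14) / 275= 3.31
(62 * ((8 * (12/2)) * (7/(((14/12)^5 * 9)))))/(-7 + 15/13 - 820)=-2089152/1611071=-1.30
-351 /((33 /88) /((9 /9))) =-936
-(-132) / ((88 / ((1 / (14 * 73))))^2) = 0.00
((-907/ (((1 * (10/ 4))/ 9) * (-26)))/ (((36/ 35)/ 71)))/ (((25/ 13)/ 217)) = 97819043/ 100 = 978190.43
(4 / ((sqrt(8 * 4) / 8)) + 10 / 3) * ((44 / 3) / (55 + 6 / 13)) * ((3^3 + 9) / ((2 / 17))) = 194480 / 721 + 233376 * sqrt(2) / 721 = 727.49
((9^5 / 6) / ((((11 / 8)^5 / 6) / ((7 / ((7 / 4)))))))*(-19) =-147053740032 / 161051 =-913088.03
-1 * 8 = -8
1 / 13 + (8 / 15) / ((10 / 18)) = 1.04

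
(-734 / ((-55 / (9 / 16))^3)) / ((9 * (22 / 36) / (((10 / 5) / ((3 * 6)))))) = 29727 / 1874048000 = 0.00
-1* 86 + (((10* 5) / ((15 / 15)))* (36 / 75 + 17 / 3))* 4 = 3430 / 3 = 1143.33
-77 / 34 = -2.26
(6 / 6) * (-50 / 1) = -50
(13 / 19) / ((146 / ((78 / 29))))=507 / 40223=0.01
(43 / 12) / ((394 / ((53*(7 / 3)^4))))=5471879 / 382968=14.29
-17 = -17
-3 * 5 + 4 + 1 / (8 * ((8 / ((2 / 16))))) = -5631 / 512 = -11.00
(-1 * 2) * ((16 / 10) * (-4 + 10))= -96 / 5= -19.20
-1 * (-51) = 51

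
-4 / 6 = -2 / 3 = -0.67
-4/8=-1/2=-0.50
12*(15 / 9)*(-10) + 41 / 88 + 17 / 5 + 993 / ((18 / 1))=-186077 / 1320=-140.97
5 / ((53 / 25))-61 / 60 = 1.34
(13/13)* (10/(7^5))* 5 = 50/16807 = 0.00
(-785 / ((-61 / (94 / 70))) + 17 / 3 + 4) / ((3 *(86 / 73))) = 1259980 / 165249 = 7.62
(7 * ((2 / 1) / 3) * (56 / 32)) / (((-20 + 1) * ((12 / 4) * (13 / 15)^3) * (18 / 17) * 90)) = -20825 / 9016488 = -0.00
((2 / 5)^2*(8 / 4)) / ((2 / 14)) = 56 / 25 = 2.24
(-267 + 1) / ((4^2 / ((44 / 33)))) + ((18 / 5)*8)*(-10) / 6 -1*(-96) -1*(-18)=263 / 6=43.83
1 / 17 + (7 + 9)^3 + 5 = 69718 / 17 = 4101.06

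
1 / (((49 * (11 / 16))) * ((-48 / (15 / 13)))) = -5 / 7007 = -0.00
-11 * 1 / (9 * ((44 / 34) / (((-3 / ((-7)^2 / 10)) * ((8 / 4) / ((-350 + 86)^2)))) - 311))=935 / 56587131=0.00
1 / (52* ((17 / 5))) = 0.01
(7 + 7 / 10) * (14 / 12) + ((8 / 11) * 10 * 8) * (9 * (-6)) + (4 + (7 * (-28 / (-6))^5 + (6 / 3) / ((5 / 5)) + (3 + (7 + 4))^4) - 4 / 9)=2714783969 / 53460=50781.59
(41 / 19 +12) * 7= 1883 / 19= 99.11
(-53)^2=2809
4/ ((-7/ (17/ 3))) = -68/ 21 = -3.24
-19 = -19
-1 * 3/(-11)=3/11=0.27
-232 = -232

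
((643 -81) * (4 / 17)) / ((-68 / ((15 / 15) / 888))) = -281 / 128316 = -0.00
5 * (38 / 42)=4.52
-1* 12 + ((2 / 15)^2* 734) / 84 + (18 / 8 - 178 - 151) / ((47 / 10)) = -36138679 / 444150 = -81.37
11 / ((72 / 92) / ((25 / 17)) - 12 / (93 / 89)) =-196075 / 195214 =-1.00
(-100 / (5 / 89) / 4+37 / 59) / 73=-26218 / 4307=-6.09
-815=-815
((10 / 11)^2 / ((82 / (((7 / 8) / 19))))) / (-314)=-175 / 118389304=-0.00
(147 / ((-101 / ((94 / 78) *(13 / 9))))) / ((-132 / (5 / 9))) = 11515 / 1079892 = 0.01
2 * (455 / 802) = 455 / 401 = 1.13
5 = 5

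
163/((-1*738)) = -163/738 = -0.22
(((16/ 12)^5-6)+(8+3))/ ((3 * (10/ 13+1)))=1.74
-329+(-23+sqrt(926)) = -352+sqrt(926) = -321.57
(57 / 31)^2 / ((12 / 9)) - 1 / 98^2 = 11700793 / 4614722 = 2.54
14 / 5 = 2.80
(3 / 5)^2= 9 / 25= 0.36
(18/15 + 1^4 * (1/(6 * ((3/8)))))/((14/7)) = 37/45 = 0.82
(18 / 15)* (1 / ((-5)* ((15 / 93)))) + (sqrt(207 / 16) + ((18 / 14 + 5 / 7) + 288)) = 3* sqrt(23) / 4 + 36064 / 125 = 292.11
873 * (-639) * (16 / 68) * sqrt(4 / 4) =-2231388 / 17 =-131258.12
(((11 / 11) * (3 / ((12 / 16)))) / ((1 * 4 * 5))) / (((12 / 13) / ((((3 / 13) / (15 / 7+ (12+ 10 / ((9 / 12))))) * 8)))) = 42 / 2885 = 0.01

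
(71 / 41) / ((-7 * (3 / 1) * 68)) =-71 / 58548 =-0.00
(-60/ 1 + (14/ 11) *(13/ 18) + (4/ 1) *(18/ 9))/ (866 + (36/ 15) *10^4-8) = -5057/ 2460942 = -0.00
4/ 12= 0.33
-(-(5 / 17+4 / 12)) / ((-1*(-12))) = 8 / 153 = 0.05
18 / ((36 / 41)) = 20.50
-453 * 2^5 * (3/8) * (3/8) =-4077/2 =-2038.50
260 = 260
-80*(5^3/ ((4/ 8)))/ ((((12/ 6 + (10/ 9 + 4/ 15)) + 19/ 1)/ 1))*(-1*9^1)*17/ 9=15300000/ 1007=15193.64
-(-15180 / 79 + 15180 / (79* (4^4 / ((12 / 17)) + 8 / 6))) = 1377585 / 7189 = 191.62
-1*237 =-237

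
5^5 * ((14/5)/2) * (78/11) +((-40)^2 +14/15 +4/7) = 32624.23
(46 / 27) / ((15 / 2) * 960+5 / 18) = 4 / 16905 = 0.00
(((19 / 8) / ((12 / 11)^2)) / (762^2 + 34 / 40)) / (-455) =-2299 / 304350804576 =-0.00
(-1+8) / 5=7 / 5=1.40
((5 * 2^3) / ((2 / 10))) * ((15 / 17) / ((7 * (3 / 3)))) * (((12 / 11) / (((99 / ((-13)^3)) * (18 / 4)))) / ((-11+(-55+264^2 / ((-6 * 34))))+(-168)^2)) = -0.00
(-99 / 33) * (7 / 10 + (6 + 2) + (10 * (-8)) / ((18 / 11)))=3617 / 30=120.57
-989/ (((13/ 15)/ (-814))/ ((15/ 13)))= 181135350/ 169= 1071806.80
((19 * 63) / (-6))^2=159201 / 4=39800.25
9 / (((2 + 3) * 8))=9 / 40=0.22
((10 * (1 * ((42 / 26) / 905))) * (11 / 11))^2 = 1764 / 5536609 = 0.00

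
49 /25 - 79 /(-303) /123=1828156 /931725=1.96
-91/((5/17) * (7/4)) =-884/5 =-176.80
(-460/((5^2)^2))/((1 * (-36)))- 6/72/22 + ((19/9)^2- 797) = -706141159/891000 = -792.53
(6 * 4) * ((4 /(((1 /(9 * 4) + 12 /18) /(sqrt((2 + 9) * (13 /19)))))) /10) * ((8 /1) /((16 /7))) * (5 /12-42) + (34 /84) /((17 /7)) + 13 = 79 /6-251496 * sqrt(2717) /2375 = -5506.49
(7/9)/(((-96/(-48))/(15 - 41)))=-91/9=-10.11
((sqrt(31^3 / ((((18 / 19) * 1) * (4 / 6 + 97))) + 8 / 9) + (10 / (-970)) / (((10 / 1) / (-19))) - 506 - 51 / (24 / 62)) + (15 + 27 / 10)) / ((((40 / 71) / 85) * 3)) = -483950271 / 15520 + 6035 * sqrt(39913046) / 42192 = -30278.70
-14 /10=-7 /5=-1.40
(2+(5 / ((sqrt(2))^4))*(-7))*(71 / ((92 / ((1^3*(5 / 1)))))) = -9585 / 368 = -26.05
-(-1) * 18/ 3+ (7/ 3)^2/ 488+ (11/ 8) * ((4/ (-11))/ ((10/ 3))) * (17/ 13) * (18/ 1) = 708101/ 285480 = 2.48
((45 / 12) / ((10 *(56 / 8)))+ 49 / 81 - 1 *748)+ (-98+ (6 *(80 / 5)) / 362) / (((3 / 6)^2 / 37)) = -12489371641 / 821016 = -15212.09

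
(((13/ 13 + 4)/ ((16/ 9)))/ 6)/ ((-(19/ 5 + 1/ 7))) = -175/ 1472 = -0.12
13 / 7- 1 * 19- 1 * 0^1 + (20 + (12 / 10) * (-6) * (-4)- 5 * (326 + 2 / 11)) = -615712 / 385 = -1599.25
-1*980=-980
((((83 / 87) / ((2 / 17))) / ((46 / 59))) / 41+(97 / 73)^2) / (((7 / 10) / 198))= 83238469215 / 145732163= 571.17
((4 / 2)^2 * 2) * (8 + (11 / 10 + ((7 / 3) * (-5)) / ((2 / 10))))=-5908 / 15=-393.87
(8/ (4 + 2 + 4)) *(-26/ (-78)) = 4/ 15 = 0.27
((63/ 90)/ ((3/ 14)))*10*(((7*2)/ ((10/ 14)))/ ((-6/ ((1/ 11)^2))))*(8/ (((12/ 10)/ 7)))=-134456/ 3267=-41.16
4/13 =0.31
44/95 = 0.46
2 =2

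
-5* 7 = -35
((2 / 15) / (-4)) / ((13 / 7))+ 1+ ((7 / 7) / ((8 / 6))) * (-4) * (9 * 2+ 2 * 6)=-34717 / 390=-89.02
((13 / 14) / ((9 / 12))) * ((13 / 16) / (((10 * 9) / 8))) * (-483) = -3887 / 90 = -43.19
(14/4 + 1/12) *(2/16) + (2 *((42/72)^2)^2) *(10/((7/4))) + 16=46063/2592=17.77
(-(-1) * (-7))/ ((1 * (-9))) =7/ 9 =0.78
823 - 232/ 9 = 7175/ 9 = 797.22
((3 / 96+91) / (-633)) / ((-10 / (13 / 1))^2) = -164099 / 675200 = -0.24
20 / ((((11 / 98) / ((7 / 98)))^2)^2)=48020 / 14641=3.28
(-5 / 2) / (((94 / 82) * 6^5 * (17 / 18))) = -205 / 690336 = -0.00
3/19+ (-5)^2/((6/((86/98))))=21307/5586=3.81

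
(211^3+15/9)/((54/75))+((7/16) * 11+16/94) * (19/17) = 4503453242611/345168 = 13047134.27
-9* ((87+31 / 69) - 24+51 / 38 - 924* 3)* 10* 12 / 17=1277694180 / 7429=171987.37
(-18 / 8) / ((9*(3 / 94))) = -47 / 6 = -7.83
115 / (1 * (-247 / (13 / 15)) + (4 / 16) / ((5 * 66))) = -151800 / 376199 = -0.40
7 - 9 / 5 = 26 / 5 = 5.20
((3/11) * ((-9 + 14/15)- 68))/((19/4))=-4564/1045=-4.37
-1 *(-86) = 86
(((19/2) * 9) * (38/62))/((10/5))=3249/124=26.20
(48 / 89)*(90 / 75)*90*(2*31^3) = 308873088 / 89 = 3470484.13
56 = 56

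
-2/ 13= -0.15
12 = 12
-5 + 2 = -3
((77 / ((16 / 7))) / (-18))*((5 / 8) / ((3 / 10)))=-13475 / 3456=-3.90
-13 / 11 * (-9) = 117 / 11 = 10.64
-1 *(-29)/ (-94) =-29/ 94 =-0.31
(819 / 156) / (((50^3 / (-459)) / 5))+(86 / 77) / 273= -194021419 / 2102100000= -0.09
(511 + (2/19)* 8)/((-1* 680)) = -1945/2584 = -0.75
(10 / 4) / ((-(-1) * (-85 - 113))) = -5 / 396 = -0.01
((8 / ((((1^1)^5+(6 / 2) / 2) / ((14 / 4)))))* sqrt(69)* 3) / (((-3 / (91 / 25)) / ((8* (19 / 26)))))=-29792* sqrt(69) / 125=-1979.77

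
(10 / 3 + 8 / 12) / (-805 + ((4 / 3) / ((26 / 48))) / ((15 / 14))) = -780 / 156527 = -0.00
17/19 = 0.89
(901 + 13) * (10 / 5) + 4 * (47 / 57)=104384 / 57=1831.30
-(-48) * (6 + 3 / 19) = 5616 / 19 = 295.58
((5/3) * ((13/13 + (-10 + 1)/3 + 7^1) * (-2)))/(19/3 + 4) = -50/31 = -1.61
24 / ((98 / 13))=156 / 49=3.18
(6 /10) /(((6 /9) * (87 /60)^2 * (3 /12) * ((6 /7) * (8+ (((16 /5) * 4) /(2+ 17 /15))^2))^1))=463890 /5733097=0.08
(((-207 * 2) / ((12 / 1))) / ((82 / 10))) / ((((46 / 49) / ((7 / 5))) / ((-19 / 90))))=6517 / 4920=1.32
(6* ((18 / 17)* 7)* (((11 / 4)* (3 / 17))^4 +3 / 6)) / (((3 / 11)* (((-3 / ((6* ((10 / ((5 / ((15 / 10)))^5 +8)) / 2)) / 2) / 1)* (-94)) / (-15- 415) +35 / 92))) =-49450224478052475 / 9806395283419472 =-5.04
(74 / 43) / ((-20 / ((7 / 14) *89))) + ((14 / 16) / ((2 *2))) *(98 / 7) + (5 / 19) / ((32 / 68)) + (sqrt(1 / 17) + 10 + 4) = sqrt(17) / 17 + 901487 / 65360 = 14.04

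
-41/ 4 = -10.25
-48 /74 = -24 /37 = -0.65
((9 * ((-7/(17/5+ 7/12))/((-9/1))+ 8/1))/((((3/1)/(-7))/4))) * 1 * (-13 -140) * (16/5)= 402764544/1195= 337041.46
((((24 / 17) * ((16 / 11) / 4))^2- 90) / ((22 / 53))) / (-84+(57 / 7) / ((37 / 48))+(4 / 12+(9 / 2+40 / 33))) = 43075243638 / 13427851217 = 3.21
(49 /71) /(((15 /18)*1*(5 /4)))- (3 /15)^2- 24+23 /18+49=171893 /6390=26.90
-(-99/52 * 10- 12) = 807/26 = 31.04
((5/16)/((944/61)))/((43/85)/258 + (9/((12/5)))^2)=77775/54169552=0.00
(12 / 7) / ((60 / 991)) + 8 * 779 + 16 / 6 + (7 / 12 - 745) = 772599 / 140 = 5518.56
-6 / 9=-2 / 3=-0.67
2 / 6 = 1 / 3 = 0.33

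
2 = 2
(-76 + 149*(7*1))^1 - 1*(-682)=1649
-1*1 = -1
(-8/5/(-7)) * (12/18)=16/105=0.15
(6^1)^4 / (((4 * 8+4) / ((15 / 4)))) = 135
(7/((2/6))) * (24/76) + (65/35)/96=6.65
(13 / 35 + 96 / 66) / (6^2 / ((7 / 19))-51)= 703 / 17985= 0.04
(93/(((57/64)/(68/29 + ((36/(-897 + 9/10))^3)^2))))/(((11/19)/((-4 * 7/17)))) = -92517087060958418142893056/132816778511713575375283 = -696.58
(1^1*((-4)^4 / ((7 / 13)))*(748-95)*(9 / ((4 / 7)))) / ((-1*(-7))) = 4889664 / 7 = 698523.43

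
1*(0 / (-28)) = 0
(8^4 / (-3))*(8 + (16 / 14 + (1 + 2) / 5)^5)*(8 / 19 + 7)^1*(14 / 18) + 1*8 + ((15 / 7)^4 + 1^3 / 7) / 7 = -1704286482936784 / 8981240625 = -189760.70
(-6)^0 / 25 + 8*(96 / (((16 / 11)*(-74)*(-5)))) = 1357 / 925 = 1.47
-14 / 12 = -7 / 6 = -1.17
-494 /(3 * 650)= -19 /75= -0.25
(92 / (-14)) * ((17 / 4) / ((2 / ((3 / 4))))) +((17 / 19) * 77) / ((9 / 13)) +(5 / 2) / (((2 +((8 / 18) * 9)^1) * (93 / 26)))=52934111 / 593712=89.16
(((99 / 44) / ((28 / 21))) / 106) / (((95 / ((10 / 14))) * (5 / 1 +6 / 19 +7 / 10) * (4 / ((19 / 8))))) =0.00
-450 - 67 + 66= -451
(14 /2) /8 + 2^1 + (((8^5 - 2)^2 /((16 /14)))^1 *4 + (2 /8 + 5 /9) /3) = 811649732215 /216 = 3757637649.14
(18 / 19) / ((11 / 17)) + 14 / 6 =2381 / 627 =3.80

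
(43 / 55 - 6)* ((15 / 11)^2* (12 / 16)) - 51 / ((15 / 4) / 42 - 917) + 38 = 30.78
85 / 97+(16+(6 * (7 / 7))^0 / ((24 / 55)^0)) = 1734 / 97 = 17.88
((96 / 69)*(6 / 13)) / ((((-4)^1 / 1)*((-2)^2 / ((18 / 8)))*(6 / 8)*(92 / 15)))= -135 / 6877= -0.02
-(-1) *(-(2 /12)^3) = -1 /216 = -0.00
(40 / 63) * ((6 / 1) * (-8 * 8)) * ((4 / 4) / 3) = -5120 / 63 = -81.27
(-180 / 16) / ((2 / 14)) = -315 / 4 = -78.75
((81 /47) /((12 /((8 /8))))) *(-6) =-81 /94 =-0.86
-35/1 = -35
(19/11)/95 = 1/55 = 0.02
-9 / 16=-0.56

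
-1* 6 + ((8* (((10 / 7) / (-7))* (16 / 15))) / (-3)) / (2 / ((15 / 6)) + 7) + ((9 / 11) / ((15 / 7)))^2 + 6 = 11456759 / 52026975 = 0.22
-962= -962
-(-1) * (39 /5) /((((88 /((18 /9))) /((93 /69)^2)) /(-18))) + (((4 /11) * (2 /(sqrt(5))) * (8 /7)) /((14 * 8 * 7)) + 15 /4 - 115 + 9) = -12574477 /116380 + 4 * sqrt(5) /18865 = -108.05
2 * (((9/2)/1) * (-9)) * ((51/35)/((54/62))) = -4743/35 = -135.51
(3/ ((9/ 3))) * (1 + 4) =5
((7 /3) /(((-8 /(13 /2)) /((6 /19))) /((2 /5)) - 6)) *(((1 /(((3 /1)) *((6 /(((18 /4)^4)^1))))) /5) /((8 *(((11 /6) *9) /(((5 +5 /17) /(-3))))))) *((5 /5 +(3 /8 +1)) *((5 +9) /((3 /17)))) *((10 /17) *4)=14705145 /3674176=4.00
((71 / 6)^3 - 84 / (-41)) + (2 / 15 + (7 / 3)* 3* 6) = 75328139 / 44280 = 1701.18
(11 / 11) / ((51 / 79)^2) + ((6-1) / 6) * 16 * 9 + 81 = 529042 / 2601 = 203.40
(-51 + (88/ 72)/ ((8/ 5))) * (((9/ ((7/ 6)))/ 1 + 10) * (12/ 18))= -112127/ 189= -593.26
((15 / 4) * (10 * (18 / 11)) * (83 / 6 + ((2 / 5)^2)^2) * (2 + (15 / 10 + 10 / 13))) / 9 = 5768781 / 14300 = 403.41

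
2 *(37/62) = 37/31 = 1.19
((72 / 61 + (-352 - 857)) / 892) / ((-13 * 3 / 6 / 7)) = 1.46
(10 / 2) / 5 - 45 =-44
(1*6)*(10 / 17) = 60 / 17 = 3.53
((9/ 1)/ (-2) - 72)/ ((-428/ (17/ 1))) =2601/ 856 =3.04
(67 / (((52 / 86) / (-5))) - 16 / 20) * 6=-216387 / 65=-3329.03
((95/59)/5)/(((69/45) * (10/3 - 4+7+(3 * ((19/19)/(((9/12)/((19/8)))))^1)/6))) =0.03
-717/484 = -1.48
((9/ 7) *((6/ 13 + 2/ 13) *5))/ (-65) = -72/ 1183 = -0.06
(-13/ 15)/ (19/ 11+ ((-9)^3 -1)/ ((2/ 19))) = 143/ 1143990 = 0.00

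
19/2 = 9.50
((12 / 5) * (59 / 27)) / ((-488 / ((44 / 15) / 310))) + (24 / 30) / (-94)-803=-803.01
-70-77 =-147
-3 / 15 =-1 / 5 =-0.20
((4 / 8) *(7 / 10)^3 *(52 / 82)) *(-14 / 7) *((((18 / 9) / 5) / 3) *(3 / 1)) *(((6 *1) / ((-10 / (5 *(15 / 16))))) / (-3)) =-13377 / 164000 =-0.08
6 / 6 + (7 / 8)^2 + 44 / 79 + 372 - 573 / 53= 97409387 / 267968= 363.51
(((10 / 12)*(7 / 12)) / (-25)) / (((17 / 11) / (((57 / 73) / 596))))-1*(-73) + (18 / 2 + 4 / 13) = 94969243381 / 1153832160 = 82.31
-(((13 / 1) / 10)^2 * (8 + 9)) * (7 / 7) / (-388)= 0.07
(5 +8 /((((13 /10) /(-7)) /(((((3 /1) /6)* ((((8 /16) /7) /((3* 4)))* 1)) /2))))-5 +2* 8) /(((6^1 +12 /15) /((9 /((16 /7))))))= 130515 /14144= 9.23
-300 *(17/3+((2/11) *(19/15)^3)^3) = -1170136529766428/682241484375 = -1715.14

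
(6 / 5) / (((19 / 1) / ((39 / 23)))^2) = 9126 / 954845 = 0.01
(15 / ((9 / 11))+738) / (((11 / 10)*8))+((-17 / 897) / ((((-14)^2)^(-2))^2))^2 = 27694854643587006128411 / 35402796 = 782278739893510.28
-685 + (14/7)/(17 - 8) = -6163/9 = -684.78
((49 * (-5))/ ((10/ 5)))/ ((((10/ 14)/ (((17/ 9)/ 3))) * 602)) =-833/ 4644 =-0.18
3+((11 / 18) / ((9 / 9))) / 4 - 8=-349 / 72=-4.85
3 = 3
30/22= 1.36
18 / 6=3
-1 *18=-18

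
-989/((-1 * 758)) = 989/758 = 1.30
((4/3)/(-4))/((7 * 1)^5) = -1/50421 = -0.00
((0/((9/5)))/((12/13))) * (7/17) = 0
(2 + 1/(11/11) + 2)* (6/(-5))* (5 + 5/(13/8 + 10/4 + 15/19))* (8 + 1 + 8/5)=-95294/249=-382.71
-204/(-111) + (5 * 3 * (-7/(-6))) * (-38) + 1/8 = -196259/296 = -663.04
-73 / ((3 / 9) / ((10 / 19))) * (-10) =1152.63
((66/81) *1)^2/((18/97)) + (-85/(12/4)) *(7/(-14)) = 232843/13122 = 17.74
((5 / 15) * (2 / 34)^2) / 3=1 / 2601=0.00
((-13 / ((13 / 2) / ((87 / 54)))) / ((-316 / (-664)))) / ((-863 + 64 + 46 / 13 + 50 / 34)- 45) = 0.01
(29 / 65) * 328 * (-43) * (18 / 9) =-12585.11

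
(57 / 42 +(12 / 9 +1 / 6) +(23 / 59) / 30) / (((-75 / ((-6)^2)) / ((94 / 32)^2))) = -78554249 / 6608000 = -11.89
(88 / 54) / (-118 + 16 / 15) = -110 / 7893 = -0.01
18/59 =0.31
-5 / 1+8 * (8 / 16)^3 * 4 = -1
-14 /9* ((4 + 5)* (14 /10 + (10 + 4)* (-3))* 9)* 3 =76734 /5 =15346.80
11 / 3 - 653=-1948 / 3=-649.33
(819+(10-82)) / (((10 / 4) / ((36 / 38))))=26892 / 95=283.07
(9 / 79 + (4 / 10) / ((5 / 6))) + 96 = 190773 / 1975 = 96.59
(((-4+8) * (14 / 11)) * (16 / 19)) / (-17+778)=896 / 159049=0.01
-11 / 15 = -0.73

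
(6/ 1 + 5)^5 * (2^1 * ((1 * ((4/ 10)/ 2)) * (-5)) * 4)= -1288408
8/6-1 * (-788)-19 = 2311/3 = 770.33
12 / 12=1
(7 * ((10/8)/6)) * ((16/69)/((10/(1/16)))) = 7/3312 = 0.00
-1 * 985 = -985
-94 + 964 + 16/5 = 4366/5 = 873.20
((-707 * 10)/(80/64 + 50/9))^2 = 52881984/49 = 1079224.16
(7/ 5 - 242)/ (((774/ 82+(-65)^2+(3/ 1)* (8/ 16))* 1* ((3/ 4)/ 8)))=-1052224/ 1736735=-0.61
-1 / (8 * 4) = -1 / 32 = -0.03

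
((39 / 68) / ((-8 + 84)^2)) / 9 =13 / 1178304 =0.00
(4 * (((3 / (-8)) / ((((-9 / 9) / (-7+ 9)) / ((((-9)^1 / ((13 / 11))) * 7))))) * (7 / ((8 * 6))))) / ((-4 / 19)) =92169 / 832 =110.78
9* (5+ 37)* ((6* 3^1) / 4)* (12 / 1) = 20412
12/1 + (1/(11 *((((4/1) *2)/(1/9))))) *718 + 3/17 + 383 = 2666431/6732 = 396.08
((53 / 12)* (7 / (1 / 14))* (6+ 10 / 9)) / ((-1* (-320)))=2597 / 270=9.62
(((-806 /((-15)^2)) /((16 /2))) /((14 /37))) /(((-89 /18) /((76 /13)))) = 21793 /15575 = 1.40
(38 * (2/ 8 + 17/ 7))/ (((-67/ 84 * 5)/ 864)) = -1477440/ 67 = -22051.34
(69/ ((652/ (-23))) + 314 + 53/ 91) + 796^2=37612224899/ 59332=633928.15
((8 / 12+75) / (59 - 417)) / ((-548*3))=227 / 1765656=0.00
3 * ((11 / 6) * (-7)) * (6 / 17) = -231 / 17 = -13.59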